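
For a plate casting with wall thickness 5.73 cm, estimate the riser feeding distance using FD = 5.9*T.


Formula: FD = 5.9 * T  (riser feeding-distance rule)
FD = 5.9 * 5.73 cm = 33.8070 cm

Final answer: 33.8070 cm


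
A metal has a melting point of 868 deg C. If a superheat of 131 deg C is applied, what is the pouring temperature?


Formula: T_pour = T_melt + Superheat
T_pour = 868 + 131 = 999 deg C

999 deg C


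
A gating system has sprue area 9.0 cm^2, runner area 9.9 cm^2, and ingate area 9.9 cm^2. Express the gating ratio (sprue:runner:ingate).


Sprue:Runner:Ingate = 1 : 9.9/9.0 : 9.9/9.0 = 1:1.10:1.10

1:1.10:1.10


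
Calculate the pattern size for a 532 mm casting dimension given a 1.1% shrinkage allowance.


Formula: L_pattern = L_casting * (1 + shrinkage_rate/100)
Shrinkage factor = 1 + 1.1/100 = 1.011
L_pattern = 532 mm * 1.011 = 537.8520 mm

537.8520 mm


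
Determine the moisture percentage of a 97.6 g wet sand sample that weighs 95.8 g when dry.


Formula: MC = (W_wet - W_dry) / W_wet * 100
Water mass = 97.6 - 95.8 = 1.8 g
MC = 1.8 / 97.6 * 100 = 1.8443%

1.8443%


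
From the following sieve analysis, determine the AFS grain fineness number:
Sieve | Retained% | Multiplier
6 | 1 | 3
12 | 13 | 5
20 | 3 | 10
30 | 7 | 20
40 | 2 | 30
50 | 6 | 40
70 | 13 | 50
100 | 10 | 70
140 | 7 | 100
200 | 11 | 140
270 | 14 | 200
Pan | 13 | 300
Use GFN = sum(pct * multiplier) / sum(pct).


Formula: GFN = sum(pct * multiplier) / sum(pct)
sum(pct * multiplier) = 10828
sum(pct) = 100
GFN = 10828 / 100 = 108.28

108.28


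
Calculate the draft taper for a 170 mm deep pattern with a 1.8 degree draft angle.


Formula: taper = depth * tan(draft_angle)
tan(1.8 deg) = 0.0314263
taper = 170 mm * 0.0314263 = 5.3425 mm

Answer: 5.3425 mm


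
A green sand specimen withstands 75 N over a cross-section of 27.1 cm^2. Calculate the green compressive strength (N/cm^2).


Formula: Compressive Strength = Force / Area
Strength = 75 N / 27.1 cm^2 = 2.7675 N/cm^2

Answer: 2.7675 N/cm^2


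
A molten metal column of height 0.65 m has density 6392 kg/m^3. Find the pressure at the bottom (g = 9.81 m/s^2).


Formula: P = rho * g * h
rho * g = 6392 * 9.81 = 62705.52 N/m^3
P = 62705.52 * 0.65 = 40758.5880 Pa

Final answer: 40758.5880 Pa


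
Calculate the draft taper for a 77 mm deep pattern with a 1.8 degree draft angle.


Formula: taper = depth * tan(draft_angle)
tan(1.8 deg) = 0.0314263
taper = 77 mm * 0.0314263 = 2.4198 mm


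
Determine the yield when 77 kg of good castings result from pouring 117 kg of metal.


Formula: Casting Yield = (W_good / W_total) * 100
Yield = (77 kg / 117 kg) * 100 = 65.8120%

Answer: 65.8120%


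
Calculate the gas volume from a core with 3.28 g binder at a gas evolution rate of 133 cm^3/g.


Formula: V_gas = W_binder * gas_evolution_rate
V = 3.28 g * 133 cm^3/g = 436.2400 cm^3

Final answer: 436.2400 cm^3


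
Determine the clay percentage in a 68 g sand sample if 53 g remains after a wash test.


Formula: Clay% = (W_total - W_washed) / W_total * 100
Clay mass = 68 - 53 = 15 g
Clay% = 15 / 68 * 100 = 22.0588%

Final answer: 22.0588%


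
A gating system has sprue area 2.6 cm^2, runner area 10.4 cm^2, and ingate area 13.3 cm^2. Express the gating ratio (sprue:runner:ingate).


Sprue:Runner:Ingate = 1 : 10.4/2.6 : 13.3/2.6 = 1:4.00:5.12

Final answer: 1:4.00:5.12


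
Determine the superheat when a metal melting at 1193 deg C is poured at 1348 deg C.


Formula: Superheat = T_pour - T_melt
Superheat = 1348 - 1193 = 155 deg C


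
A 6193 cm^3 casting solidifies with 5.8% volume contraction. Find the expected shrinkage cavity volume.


Formula: V_shrink = V_casting * shrinkage_pct / 100
V_shrink = 6193 cm^3 * 5.8 / 100 = 359.1940 cm^3

359.1940 cm^3


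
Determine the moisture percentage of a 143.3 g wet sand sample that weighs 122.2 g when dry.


Formula: MC = (W_wet - W_dry) / W_wet * 100
Water mass = 143.3 - 122.2 = 21.1 g
MC = 21.1 / 143.3 * 100 = 14.7244%

Final answer: 14.7244%


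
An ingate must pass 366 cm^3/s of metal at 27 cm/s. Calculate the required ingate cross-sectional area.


Formula: A_ingate = Q / v  (continuity equation)
A = 366 cm^3/s / 27 cm/s = 13.5556 cm^2

Final answer: 13.5556 cm^2


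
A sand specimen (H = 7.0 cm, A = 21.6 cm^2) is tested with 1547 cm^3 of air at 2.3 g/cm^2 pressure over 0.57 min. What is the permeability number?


Formula: Permeability Number P = (V * H) / (p * A * t)
Numerator: V * H = 1547 * 7.0 = 10829.0
Denominator: p * A * t = 2.3 * 21.6 * 0.57 = 28.3176
P = 10829.0 / 28.3176 = 382.4124

382.4124


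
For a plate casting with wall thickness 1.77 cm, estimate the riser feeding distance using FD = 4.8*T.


Formula: FD = 4.8 * T  (riser feeding-distance rule)
FD = 4.8 * 1.77 cm = 8.4960 cm

Answer: 8.4960 cm


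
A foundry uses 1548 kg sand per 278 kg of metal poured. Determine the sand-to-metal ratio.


Formula: Sand-to-Metal Ratio = W_sand / W_metal
Ratio = 1548 kg / 278 kg = 5.5683

Answer: 5.5683


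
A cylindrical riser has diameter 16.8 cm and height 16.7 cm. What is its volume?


Formula: V = pi * (D/2)^2 * H  (cylinder volume)
Radius = D/2 = 16.8/2 = 8.4 cm
V = pi * 8.4^2 * 16.7 = 3701.9020 cm^3

3701.9020 cm^3


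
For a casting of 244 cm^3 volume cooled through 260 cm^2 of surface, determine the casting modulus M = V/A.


Formula: Casting Modulus M = V / A
M = 244 cm^3 / 260 cm^2 = 0.9385 cm


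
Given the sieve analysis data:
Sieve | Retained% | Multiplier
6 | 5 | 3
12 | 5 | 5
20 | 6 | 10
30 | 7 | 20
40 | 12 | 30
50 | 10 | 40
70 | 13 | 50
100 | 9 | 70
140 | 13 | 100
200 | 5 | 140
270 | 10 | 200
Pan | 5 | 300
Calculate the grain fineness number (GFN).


Formula: GFN = sum(pct * multiplier) / sum(pct)
sum(pct * multiplier) = 7780
sum(pct) = 100
GFN = 7780 / 100 = 77.80

Answer: 77.80


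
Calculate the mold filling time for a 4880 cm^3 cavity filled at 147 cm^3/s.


Formula: t_fill = V_mold / Q_flow
t = 4880 cm^3 / 147 cm^3/s = 33.1973 s


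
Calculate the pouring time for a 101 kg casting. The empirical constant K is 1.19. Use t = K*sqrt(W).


Formula: t = K * sqrt(W)
sqrt(W) = sqrt(101) = 10.04988
t = 1.19 * 10.04988 = 11.9594 s


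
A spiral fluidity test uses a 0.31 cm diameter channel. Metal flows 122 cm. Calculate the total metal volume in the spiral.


Formula: V = pi * (d/2)^2 * L  (cylinder volume)
Radius = 0.31/2 = 0.155 cm
V = pi * 0.155^2 * 122 = 9.2082 cm^3

Final answer: 9.2082 cm^3


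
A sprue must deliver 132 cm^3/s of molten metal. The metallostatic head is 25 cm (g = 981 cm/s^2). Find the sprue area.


Formula: v = sqrt(2*g*h), A = Q/v
Velocity: v = sqrt(2 * 981 * 25) = sqrt(49050) = 221.4723 cm/s
Sprue area: A = Q / v = 132 / 221.4723 = 0.5960 cm^2

Final answer: 0.5960 cm^2


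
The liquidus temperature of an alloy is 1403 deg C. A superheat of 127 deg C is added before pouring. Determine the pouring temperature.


Formula: T_pour = T_melt + Superheat
T_pour = 1403 + 127 = 1530 deg C

Answer: 1530 deg C


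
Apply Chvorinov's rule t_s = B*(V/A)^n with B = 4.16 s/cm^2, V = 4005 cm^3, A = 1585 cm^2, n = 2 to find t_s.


Formula: t_s = B * (V/A)^n  (Chvorinov's rule, n=2)
Modulus M = V/A = 4005/1585 = 2.526814 cm
M^2 = 2.526814^2 = 6.384789 cm^2
t_s = 4.16 * 6.384789 = 26.5607 s

26.5607 s


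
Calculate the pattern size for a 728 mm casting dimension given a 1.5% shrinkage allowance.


Formula: L_pattern = L_casting * (1 + shrinkage_rate/100)
Shrinkage factor = 1 + 1.5/100 = 1.015
L_pattern = 728 mm * 1.015 = 738.9200 mm

Final answer: 738.9200 mm


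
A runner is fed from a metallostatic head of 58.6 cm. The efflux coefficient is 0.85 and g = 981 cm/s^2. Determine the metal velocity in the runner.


Formula: v = Cd * sqrt(2 * g * h)  (Torricelli with discharge coefficient)
2*g*h = 2 * 981 * 58.6 = 114973.2 cm^2/s^2
sqrt(114973.2) = 339.07698 cm/s
v = 0.85 * 339.07698 = 288.2154 cm/s

Answer: 288.2154 cm/s


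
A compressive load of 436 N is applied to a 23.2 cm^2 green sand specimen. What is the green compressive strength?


Formula: Compressive Strength = Force / Area
Strength = 436 N / 23.2 cm^2 = 18.7931 N/cm^2


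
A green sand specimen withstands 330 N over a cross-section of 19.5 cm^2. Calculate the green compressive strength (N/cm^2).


Formula: Compressive Strength = Force / Area
Strength = 330 N / 19.5 cm^2 = 16.9231 N/cm^2


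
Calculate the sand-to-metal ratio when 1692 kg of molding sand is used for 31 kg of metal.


Formula: Sand-to-Metal Ratio = W_sand / W_metal
Ratio = 1692 kg / 31 kg = 54.5806

Answer: 54.5806


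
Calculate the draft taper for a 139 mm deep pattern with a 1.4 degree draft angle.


Formula: taper = depth * tan(draft_angle)
tan(1.4 deg) = 0.0244395
taper = 139 mm * 0.0244395 = 3.3971 mm

Answer: 3.3971 mm


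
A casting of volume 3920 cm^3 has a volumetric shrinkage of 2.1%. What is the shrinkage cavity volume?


Formula: V_shrink = V_casting * shrinkage_pct / 100
V_shrink = 3920 cm^3 * 2.1 / 100 = 82.3200 cm^3

82.3200 cm^3


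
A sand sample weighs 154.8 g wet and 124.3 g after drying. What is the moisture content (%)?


Formula: MC = (W_wet - W_dry) / W_wet * 100
Water mass = 154.8 - 124.3 = 30.5 g
MC = 30.5 / 154.8 * 100 = 19.7028%

Answer: 19.7028%


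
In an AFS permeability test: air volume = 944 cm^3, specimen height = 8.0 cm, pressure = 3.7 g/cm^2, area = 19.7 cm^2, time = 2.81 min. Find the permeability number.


Formula: Permeability Number P = (V * H) / (p * A * t)
Numerator: V * H = 944 * 8.0 = 7552.0
Denominator: p * A * t = 3.7 * 19.7 * 2.81 = 204.8209
P = 7552.0 / 204.8209 = 36.8712


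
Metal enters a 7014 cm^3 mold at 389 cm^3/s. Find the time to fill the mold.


Formula: t_fill = V_mold / Q_flow
t = 7014 cm^3 / 389 cm^3/s = 18.0308 s

18.0308 s


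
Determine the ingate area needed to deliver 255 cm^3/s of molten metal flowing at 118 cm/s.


Formula: A_ingate = Q / v  (continuity equation)
A = 255 cm^3/s / 118 cm/s = 2.1610 cm^2

Final answer: 2.1610 cm^2


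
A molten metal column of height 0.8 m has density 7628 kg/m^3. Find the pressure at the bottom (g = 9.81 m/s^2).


Formula: P = rho * g * h
rho * g = 7628 * 9.81 = 74830.68 N/m^3
P = 74830.68 * 0.8 = 59864.5440 Pa


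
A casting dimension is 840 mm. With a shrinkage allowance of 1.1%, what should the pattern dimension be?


Formula: L_pattern = L_casting * (1 + shrinkage_rate/100)
Shrinkage factor = 1 + 1.1/100 = 1.011
L_pattern = 840 mm * 1.011 = 849.2400 mm

Final answer: 849.2400 mm


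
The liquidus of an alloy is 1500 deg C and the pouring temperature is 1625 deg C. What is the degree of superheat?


Formula: Superheat = T_pour - T_melt
Superheat = 1625 - 1500 = 125 deg C


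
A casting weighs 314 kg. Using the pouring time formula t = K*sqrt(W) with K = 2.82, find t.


Formula: t = K * sqrt(W)
sqrt(W) = sqrt(314) = 17.72005
t = 2.82 * 17.72005 = 49.9705 s

Answer: 49.9705 s


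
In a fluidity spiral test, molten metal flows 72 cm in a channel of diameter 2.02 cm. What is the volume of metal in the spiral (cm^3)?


Formula: V = pi * (d/2)^2 * L  (cylinder volume)
Radius = 2.02/2 = 1.01 cm
V = pi * 1.01^2 * 72 = 230.7412 cm^3


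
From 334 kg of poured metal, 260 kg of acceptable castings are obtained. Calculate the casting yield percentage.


Formula: Casting Yield = (W_good / W_total) * 100
Yield = (260 kg / 334 kg) * 100 = 77.8443%

Answer: 77.8443%


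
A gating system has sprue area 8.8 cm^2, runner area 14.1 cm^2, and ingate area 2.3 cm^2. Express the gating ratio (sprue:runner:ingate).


Sprue:Runner:Ingate = 1 : 14.1/8.8 : 2.3/8.8 = 1:1.60:0.26

Answer: 1:1.60:0.26


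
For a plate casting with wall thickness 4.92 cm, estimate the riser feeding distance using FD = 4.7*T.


Formula: FD = 4.7 * T  (riser feeding-distance rule)
FD = 4.7 * 4.92 cm = 23.1240 cm


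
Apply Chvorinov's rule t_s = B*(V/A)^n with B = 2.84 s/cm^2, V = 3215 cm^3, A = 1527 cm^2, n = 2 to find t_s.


Formula: t_s = B * (V/A)^n  (Chvorinov's rule, n=2)
Modulus M = V/A = 3215/1527 = 2.105435 cm
M^2 = 2.105435^2 = 4.432857 cm^2
t_s = 2.84 * 4.432857 = 12.5893 s


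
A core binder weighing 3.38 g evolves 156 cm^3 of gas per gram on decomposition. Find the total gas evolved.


Formula: V_gas = W_binder * gas_evolution_rate
V = 3.38 g * 156 cm^3/g = 527.2800 cm^3

Final answer: 527.2800 cm^3


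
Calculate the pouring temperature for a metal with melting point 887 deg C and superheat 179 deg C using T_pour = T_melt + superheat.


Formula: T_pour = T_melt + Superheat
T_pour = 887 + 179 = 1066 deg C

Answer: 1066 deg C


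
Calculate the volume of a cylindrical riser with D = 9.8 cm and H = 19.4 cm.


Formula: V = pi * (D/2)^2 * H  (cylinder volume)
Radius = D/2 = 9.8/2 = 4.9 cm
V = pi * 4.9^2 * 19.4 = 1463.3350 cm^3

Answer: 1463.3350 cm^3


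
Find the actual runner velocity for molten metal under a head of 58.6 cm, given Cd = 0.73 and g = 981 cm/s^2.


Formula: v = Cd * sqrt(2 * g * h)  (Torricelli with discharge coefficient)
2*g*h = 2 * 981 * 58.6 = 114973.2 cm^2/s^2
sqrt(114973.2) = 339.07698 cm/s
v = 0.73 * 339.07698 = 247.5262 cm/s


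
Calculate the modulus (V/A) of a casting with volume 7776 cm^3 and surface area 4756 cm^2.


Formula: Casting Modulus M = V / A
M = 7776 cm^3 / 4756 cm^2 = 1.6350 cm


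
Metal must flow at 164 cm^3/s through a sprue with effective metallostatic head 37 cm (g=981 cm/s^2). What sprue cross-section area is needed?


Formula: v = sqrt(2*g*h), A = Q/v
Velocity: v = sqrt(2 * 981 * 37) = sqrt(72594) = 269.4327 cm/s
Sprue area: A = Q / v = 164 / 269.4327 = 0.6087 cm^2

Final answer: 0.6087 cm^2


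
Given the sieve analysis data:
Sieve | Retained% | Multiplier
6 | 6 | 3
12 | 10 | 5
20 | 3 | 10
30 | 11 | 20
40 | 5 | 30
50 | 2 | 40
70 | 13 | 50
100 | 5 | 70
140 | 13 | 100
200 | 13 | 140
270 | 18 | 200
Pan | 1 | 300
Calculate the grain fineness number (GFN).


Formula: GFN = sum(pct * multiplier) / sum(pct)
sum(pct * multiplier) = 8568
sum(pct) = 100
GFN = 8568 / 100 = 85.68

Final answer: 85.68


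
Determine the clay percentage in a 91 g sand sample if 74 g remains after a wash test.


Formula: Clay% = (W_total - W_washed) / W_total * 100
Clay mass = 91 - 74 = 17 g
Clay% = 17 / 91 * 100 = 18.6813%


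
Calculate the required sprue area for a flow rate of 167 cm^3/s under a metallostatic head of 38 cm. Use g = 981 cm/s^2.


Formula: v = sqrt(2*g*h), A = Q/v
Velocity: v = sqrt(2 * 981 * 38) = sqrt(74556) = 273.0494 cm/s
Sprue area: A = Q / v = 167 / 273.0494 = 0.6116 cm^2


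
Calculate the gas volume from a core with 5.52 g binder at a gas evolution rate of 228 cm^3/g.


Formula: V_gas = W_binder * gas_evolution_rate
V = 5.52 g * 228 cm^3/g = 1258.5600 cm^3


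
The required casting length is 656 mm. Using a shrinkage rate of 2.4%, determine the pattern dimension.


Formula: L_pattern = L_casting * (1 + shrinkage_rate/100)
Shrinkage factor = 1 + 2.4/100 = 1.024
L_pattern = 656 mm * 1.024 = 671.7440 mm

Final answer: 671.7440 mm


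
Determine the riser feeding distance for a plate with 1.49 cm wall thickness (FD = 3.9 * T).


Formula: FD = 3.9 * T  (riser feeding-distance rule)
FD = 3.9 * 1.49 cm = 5.8110 cm


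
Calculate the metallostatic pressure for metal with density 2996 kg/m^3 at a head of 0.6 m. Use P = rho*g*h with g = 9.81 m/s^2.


Formula: P = rho * g * h
rho * g = 2996 * 9.81 = 29390.76 N/m^3
P = 29390.76 * 0.6 = 17634.4560 Pa


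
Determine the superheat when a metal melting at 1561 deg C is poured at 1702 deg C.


Formula: Superheat = T_pour - T_melt
Superheat = 1702 - 1561 = 141 deg C

141 deg C


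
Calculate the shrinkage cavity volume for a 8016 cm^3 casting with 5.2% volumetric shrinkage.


Formula: V_shrink = V_casting * shrinkage_pct / 100
V_shrink = 8016 cm^3 * 5.2 / 100 = 416.8320 cm^3


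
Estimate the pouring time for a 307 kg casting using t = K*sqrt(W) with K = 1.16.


Formula: t = K * sqrt(W)
sqrt(W) = sqrt(307) = 17.52142
t = 1.16 * 17.52142 = 20.3248 s

Final answer: 20.3248 s


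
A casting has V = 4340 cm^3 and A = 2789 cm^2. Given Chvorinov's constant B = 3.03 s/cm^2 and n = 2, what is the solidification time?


Formula: t_s = B * (V/A)^n  (Chvorinov's rule, n=2)
Modulus M = V/A = 4340/2789 = 1.556113 cm
M^2 = 1.556113^2 = 2.421488 cm^2
t_s = 3.03 * 2.421488 = 7.3371 s


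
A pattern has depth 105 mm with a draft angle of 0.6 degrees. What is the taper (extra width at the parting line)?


Formula: taper = depth * tan(draft_angle)
tan(0.6 deg) = 0.0104724
taper = 105 mm * 0.0104724 = 1.0996 mm


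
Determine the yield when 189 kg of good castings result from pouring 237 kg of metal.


Formula: Casting Yield = (W_good / W_total) * 100
Yield = (189 kg / 237 kg) * 100 = 79.7468%


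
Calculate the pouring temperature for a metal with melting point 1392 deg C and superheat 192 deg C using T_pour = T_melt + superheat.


Formula: T_pour = T_melt + Superheat
T_pour = 1392 + 192 = 1584 deg C

Answer: 1584 deg C


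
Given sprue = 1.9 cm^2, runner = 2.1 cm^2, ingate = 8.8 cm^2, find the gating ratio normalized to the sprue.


Sprue:Runner:Ingate = 1 : 2.1/1.9 : 8.8/1.9 = 1:1.11:4.63

1:1.11:4.63


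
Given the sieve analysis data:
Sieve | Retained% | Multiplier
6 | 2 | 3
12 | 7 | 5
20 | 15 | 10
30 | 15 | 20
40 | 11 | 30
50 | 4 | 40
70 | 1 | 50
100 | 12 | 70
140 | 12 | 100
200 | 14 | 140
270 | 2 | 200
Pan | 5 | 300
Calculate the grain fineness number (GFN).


Formula: GFN = sum(pct * multiplier) / sum(pct)
sum(pct * multiplier) = 6931
sum(pct) = 100
GFN = 6931 / 100 = 69.31

Answer: 69.31


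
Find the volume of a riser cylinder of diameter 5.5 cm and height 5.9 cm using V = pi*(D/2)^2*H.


Formula: V = pi * (D/2)^2 * H  (cylinder volume)
Radius = D/2 = 5.5/2 = 2.75 cm
V = pi * 2.75^2 * 5.9 = 140.1739 cm^3

140.1739 cm^3


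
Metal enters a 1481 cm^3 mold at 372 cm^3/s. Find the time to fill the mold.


Formula: t_fill = V_mold / Q_flow
t = 1481 cm^3 / 372 cm^3/s = 3.9812 s

3.9812 s


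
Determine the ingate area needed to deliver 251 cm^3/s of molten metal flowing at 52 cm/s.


Formula: A_ingate = Q / v  (continuity equation)
A = 251 cm^3/s / 52 cm/s = 4.8269 cm^2


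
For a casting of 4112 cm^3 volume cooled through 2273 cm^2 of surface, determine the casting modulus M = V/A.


Formula: Casting Modulus M = V / A
M = 4112 cm^3 / 2273 cm^2 = 1.8091 cm


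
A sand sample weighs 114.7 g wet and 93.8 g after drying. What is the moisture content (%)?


Formula: MC = (W_wet - W_dry) / W_wet * 100
Water mass = 114.7 - 93.8 = 20.9 g
MC = 20.9 / 114.7 * 100 = 18.2214%

18.2214%


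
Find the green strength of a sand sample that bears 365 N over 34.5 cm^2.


Formula: Compressive Strength = Force / Area
Strength = 365 N / 34.5 cm^2 = 10.5797 N/cm^2

Final answer: 10.5797 N/cm^2


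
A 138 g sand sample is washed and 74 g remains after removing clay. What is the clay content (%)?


Formula: Clay% = (W_total - W_washed) / W_total * 100
Clay mass = 138 - 74 = 64 g
Clay% = 64 / 138 * 100 = 46.3768%

46.3768%


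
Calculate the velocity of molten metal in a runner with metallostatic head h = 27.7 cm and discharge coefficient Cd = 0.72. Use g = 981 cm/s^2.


Formula: v = Cd * sqrt(2 * g * h)  (Torricelli with discharge coefficient)
2*g*h = 2 * 981 * 27.7 = 54347.4 cm^2/s^2
sqrt(54347.4) = 233.12529 cm/s
v = 0.72 * 233.12529 = 167.8502 cm/s

Final answer: 167.8502 cm/s


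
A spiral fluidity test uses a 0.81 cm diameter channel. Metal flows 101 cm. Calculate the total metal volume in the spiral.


Formula: V = pi * (d/2)^2 * L  (cylinder volume)
Radius = 0.81/2 = 0.405 cm
V = pi * 0.405^2 * 101 = 52.0453 cm^3

Answer: 52.0453 cm^3


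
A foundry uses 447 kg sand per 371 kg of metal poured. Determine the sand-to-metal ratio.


Formula: Sand-to-Metal Ratio = W_sand / W_metal
Ratio = 447 kg / 371 kg = 1.2049

1.2049


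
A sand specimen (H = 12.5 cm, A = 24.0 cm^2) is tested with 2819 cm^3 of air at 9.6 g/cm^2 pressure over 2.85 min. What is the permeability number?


Formula: Permeability Number P = (V * H) / (p * A * t)
Numerator: V * H = 2819 * 12.5 = 35237.5
Denominator: p * A * t = 9.6 * 24.0 * 2.85 = 656.64
P = 35237.5 / 656.64 = 53.6633


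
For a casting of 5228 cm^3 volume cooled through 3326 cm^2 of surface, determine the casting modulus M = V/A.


Formula: Casting Modulus M = V / A
M = 5228 cm^3 / 3326 cm^2 = 1.5719 cm

1.5719 cm


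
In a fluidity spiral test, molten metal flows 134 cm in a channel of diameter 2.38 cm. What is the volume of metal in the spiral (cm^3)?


Formula: V = pi * (d/2)^2 * L  (cylinder volume)
Radius = 2.38/2 = 1.19 cm
V = pi * 1.19^2 * 134 = 596.1405 cm^3

596.1405 cm^3


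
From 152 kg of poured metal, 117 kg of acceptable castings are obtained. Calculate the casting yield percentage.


Formula: Casting Yield = (W_good / W_total) * 100
Yield = (117 kg / 152 kg) * 100 = 76.9737%

Answer: 76.9737%


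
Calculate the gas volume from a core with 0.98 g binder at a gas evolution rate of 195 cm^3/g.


Formula: V_gas = W_binder * gas_evolution_rate
V = 0.98 g * 195 cm^3/g = 191.1000 cm^3

Answer: 191.1000 cm^3


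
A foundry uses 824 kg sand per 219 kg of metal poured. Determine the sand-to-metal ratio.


Formula: Sand-to-Metal Ratio = W_sand / W_metal
Ratio = 824 kg / 219 kg = 3.7626

Answer: 3.7626


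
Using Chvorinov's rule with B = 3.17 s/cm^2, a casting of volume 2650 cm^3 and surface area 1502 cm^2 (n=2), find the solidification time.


Formula: t_s = B * (V/A)^n  (Chvorinov's rule, n=2)
Modulus M = V/A = 2650/1502 = 1.764314 cm
M^2 = 1.764314^2 = 3.112804 cm^2
t_s = 3.17 * 3.112804 = 9.8676 s

Answer: 9.8676 s


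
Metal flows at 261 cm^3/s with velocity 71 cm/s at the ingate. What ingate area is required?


Formula: A_ingate = Q / v  (continuity equation)
A = 261 cm^3/s / 71 cm/s = 3.6761 cm^2


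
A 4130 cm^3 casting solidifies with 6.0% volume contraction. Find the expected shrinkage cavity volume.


Formula: V_shrink = V_casting * shrinkage_pct / 100
V_shrink = 4130 cm^3 * 6.0 / 100 = 247.8000 cm^3

Final answer: 247.8000 cm^3


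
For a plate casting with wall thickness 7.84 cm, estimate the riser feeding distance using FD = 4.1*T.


Formula: FD = 4.1 * T  (riser feeding-distance rule)
FD = 4.1 * 7.84 cm = 32.1440 cm


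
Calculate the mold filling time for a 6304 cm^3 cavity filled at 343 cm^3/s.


Formula: t_fill = V_mold / Q_flow
t = 6304 cm^3 / 343 cm^3/s = 18.3790 s

Answer: 18.3790 s


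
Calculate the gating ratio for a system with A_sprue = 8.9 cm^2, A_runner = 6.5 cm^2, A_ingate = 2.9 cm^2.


Sprue:Runner:Ingate = 1 : 6.5/8.9 : 2.9/8.9 = 1:0.73:0.33

Answer: 1:0.73:0.33


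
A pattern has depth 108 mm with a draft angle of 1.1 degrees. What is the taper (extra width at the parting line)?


Formula: taper = depth * tan(draft_angle)
tan(1.1 deg) = 0.0192010
taper = 108 mm * 0.0192010 = 2.0737 mm

Final answer: 2.0737 mm


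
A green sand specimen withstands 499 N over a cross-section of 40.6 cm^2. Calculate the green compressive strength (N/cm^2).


Formula: Compressive Strength = Force / Area
Strength = 499 N / 40.6 cm^2 = 12.2906 N/cm^2


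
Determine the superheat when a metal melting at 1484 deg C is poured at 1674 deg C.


Formula: Superheat = T_pour - T_melt
Superheat = 1674 - 1484 = 190 deg C

Answer: 190 deg C


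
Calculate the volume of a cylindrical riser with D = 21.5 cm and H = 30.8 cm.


Formula: V = pi * (D/2)^2 * H  (cylinder volume)
Radius = D/2 = 21.5/2 = 10.75 cm
V = pi * 10.75^2 * 30.8 = 11181.9493 cm^3

Final answer: 11181.9493 cm^3


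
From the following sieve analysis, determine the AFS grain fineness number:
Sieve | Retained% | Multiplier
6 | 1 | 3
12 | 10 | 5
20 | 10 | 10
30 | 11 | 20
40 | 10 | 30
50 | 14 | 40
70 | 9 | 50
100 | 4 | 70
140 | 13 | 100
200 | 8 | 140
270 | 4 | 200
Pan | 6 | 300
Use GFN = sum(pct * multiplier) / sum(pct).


Formula: GFN = sum(pct * multiplier) / sum(pct)
sum(pct * multiplier) = 6983
sum(pct) = 100
GFN = 6983 / 100 = 69.83


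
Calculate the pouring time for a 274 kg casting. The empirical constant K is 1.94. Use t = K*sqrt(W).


Formula: t = K * sqrt(W)
sqrt(W) = sqrt(274) = 16.55295
t = 1.94 * 16.55295 = 32.1127 s

32.1127 s


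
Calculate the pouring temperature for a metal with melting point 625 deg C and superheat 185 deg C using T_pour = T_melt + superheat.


Formula: T_pour = T_melt + Superheat
T_pour = 625 + 185 = 810 deg C


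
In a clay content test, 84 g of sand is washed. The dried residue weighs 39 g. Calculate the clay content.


Formula: Clay% = (W_total - W_washed) / W_total * 100
Clay mass = 84 - 39 = 45 g
Clay% = 45 / 84 * 100 = 53.5714%


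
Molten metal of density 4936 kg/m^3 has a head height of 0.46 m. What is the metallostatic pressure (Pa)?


Formula: P = rho * g * h
rho * g = 4936 * 9.81 = 48422.16 N/m^3
P = 48422.16 * 0.46 = 22274.1936 Pa


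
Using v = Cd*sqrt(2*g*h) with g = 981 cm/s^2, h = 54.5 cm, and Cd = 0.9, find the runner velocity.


Formula: v = Cd * sqrt(2 * g * h)  (Torricelli with discharge coefficient)
2*g*h = 2 * 981 * 54.5 = 106929.0 cm^2/s^2
sqrt(106929.0) = 327.00000 cm/s
v = 0.9 * 327.00000 = 294.3000 cm/s

Answer: 294.3000 cm/s


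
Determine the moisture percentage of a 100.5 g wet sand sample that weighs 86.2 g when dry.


Formula: MC = (W_wet - W_dry) / W_wet * 100
Water mass = 100.5 - 86.2 = 14.3 g
MC = 14.3 / 100.5 * 100 = 14.2289%

14.2289%


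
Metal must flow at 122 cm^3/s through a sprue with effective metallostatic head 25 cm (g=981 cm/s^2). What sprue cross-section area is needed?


Formula: v = sqrt(2*g*h), A = Q/v
Velocity: v = sqrt(2 * 981 * 25) = sqrt(49050) = 221.4723 cm/s
Sprue area: A = Q / v = 122 / 221.4723 = 0.5509 cm^2

Final answer: 0.5509 cm^2


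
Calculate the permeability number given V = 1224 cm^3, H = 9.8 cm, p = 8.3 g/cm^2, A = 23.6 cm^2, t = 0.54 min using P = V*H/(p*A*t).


Formula: Permeability Number P = (V * H) / (p * A * t)
Numerator: V * H = 1224 * 9.8 = 11995.2
Denominator: p * A * t = 8.3 * 23.6 * 0.54 = 105.7752
P = 11995.2 / 105.7752 = 113.4028

Answer: 113.4028


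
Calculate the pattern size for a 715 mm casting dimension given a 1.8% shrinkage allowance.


Formula: L_pattern = L_casting * (1 + shrinkage_rate/100)
Shrinkage factor = 1 + 1.8/100 = 1.018
L_pattern = 715 mm * 1.018 = 727.8700 mm

Answer: 727.8700 mm


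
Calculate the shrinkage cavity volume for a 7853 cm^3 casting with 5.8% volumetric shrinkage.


Formula: V_shrink = V_casting * shrinkage_pct / 100
V_shrink = 7853 cm^3 * 5.8 / 100 = 455.4740 cm^3


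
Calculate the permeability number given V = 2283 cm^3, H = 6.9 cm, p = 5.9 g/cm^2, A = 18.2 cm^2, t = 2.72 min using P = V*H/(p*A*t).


Formula: Permeability Number P = (V * H) / (p * A * t)
Numerator: V * H = 2283 * 6.9 = 15752.7
Denominator: p * A * t = 5.9 * 18.2 * 2.72 = 292.0736
P = 15752.7 / 292.0736 = 53.9340


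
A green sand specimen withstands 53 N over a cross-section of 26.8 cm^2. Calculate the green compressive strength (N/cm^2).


Formula: Compressive Strength = Force / Area
Strength = 53 N / 26.8 cm^2 = 1.9776 N/cm^2

1.9776 N/cm^2


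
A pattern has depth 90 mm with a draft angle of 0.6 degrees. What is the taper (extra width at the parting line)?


Formula: taper = depth * tan(draft_angle)
tan(0.6 deg) = 0.0104724
taper = 90 mm * 0.0104724 = 0.9425 mm

Answer: 0.9425 mm


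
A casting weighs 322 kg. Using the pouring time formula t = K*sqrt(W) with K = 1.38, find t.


Formula: t = K * sqrt(W)
sqrt(W) = sqrt(322) = 17.94436
t = 1.38 * 17.94436 = 24.7632 s

24.7632 s


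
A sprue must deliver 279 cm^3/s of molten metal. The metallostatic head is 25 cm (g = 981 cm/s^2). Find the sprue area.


Formula: v = sqrt(2*g*h), A = Q/v
Velocity: v = sqrt(2 * 981 * 25) = sqrt(49050) = 221.4723 cm/s
Sprue area: A = Q / v = 279 / 221.4723 = 1.2598 cm^2


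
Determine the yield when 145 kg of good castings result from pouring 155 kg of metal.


Formula: Casting Yield = (W_good / W_total) * 100
Yield = (145 kg / 155 kg) * 100 = 93.5484%

Answer: 93.5484%


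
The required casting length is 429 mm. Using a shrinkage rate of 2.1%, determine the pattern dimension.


Formula: L_pattern = L_casting * (1 + shrinkage_rate/100)
Shrinkage factor = 1 + 2.1/100 = 1.021
L_pattern = 429 mm * 1.021 = 438.0090 mm

Final answer: 438.0090 mm


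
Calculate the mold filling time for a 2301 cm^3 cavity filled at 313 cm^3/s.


Formula: t_fill = V_mold / Q_flow
t = 2301 cm^3 / 313 cm^3/s = 7.3514 s

Final answer: 7.3514 s


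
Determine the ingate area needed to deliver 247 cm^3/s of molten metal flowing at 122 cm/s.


Formula: A_ingate = Q / v  (continuity equation)
A = 247 cm^3/s / 122 cm/s = 2.0246 cm^2

Final answer: 2.0246 cm^2


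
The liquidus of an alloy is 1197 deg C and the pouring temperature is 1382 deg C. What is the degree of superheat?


Formula: Superheat = T_pour - T_melt
Superheat = 1382 - 1197 = 185 deg C

Answer: 185 deg C


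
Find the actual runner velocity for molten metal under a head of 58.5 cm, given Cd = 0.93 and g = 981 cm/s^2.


Formula: v = Cd * sqrt(2 * g * h)  (Torricelli with discharge coefficient)
2*g*h = 2 * 981 * 58.5 = 114777.0 cm^2/s^2
sqrt(114777.0) = 338.78754 cm/s
v = 0.93 * 338.78754 = 315.0724 cm/s

Answer: 315.0724 cm/s


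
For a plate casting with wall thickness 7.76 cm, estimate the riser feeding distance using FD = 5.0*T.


Formula: FD = 5.0 * T  (riser feeding-distance rule)
FD = 5.0 * 7.76 cm = 38.8000 cm

Final answer: 38.8000 cm


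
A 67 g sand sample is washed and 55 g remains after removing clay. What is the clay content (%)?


Formula: Clay% = (W_total - W_washed) / W_total * 100
Clay mass = 67 - 55 = 12 g
Clay% = 12 / 67 * 100 = 17.9104%


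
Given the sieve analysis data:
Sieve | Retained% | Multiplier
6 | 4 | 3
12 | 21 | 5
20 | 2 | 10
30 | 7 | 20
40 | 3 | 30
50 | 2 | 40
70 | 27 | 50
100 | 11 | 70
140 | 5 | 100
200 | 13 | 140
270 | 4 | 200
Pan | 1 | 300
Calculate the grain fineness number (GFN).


Formula: GFN = sum(pct * multiplier) / sum(pct)
sum(pct * multiplier) = 5987
sum(pct) = 100
GFN = 5987 / 100 = 59.87

Answer: 59.87


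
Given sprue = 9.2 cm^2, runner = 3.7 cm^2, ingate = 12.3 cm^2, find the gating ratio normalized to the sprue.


Sprue:Runner:Ingate = 1 : 3.7/9.2 : 12.3/9.2 = 1:0.40:1.34

Answer: 1:0.40:1.34


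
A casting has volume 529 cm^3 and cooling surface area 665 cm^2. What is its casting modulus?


Formula: Casting Modulus M = V / A
M = 529 cm^3 / 665 cm^2 = 0.7955 cm

Final answer: 0.7955 cm


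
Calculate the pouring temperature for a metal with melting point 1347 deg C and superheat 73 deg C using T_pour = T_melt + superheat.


Formula: T_pour = T_melt + Superheat
T_pour = 1347 + 73 = 1420 deg C

1420 deg C


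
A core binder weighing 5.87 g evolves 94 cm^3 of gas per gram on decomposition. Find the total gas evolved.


Formula: V_gas = W_binder * gas_evolution_rate
V = 5.87 g * 94 cm^3/g = 551.7800 cm^3


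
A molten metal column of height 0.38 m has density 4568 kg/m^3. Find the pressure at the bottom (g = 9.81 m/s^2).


Formula: P = rho * g * h
rho * g = 4568 * 9.81 = 44812.08 N/m^3
P = 44812.08 * 0.38 = 17028.5904 Pa

17028.5904 Pa


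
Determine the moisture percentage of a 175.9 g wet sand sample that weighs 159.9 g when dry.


Formula: MC = (W_wet - W_dry) / W_wet * 100
Water mass = 175.9 - 159.9 = 16.0 g
MC = 16.0 / 175.9 * 100 = 9.0961%

Final answer: 9.0961%


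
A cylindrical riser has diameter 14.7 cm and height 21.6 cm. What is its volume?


Formula: V = pi * (D/2)^2 * H  (cylinder volume)
Radius = D/2 = 14.7/2 = 7.35 cm
V = pi * 7.35^2 * 21.6 = 3665.8805 cm^3

Answer: 3665.8805 cm^3


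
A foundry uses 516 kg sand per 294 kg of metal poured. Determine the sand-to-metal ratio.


Formula: Sand-to-Metal Ratio = W_sand / W_metal
Ratio = 516 kg / 294 kg = 1.7551

1.7551


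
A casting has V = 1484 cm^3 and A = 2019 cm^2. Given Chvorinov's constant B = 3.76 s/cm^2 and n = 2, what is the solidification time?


Formula: t_s = B * (V/A)^n  (Chvorinov's rule, n=2)
Modulus M = V/A = 1484/2019 = 0.735017 cm
M^2 = 0.735017^2 = 0.540250 cm^2
t_s = 3.76 * 0.540250 = 2.0313 s

2.0313 s


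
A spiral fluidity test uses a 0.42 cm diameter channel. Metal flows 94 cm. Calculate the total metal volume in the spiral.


Formula: V = pi * (d/2)^2 * L  (cylinder volume)
Radius = 0.42/2 = 0.21 cm
V = pi * 0.21^2 * 94 = 13.0232 cm^3

Final answer: 13.0232 cm^3


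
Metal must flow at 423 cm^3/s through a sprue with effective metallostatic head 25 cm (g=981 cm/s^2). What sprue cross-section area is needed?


Formula: v = sqrt(2*g*h), A = Q/v
Velocity: v = sqrt(2 * 981 * 25) = sqrt(49050) = 221.4723 cm/s
Sprue area: A = Q / v = 423 / 221.4723 = 1.9099 cm^2

Final answer: 1.9099 cm^2


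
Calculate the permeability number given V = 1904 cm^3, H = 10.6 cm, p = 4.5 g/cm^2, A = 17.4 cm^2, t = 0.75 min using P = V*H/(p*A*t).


Formula: Permeability Number P = (V * H) / (p * A * t)
Numerator: V * H = 1904 * 10.6 = 20182.4
Denominator: p * A * t = 4.5 * 17.4 * 0.75 = 58.725
P = 20182.4 / 58.725 = 343.6765

Answer: 343.6765


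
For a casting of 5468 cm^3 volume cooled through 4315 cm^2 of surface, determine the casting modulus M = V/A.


Formula: Casting Modulus M = V / A
M = 5468 cm^3 / 4315 cm^2 = 1.2672 cm

1.2672 cm


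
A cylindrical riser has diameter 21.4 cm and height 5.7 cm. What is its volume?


Formula: V = pi * (D/2)^2 * H  (cylinder volume)
Radius = D/2 = 21.4/2 = 10.7 cm
V = pi * 10.7^2 * 5.7 = 2050.1814 cm^3

Answer: 2050.1814 cm^3


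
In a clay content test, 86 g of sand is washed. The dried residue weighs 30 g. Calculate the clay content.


Formula: Clay% = (W_total - W_washed) / W_total * 100
Clay mass = 86 - 30 = 56 g
Clay% = 56 / 86 * 100 = 65.1163%


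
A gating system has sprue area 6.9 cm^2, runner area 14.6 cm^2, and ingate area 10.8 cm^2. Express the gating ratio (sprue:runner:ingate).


Sprue:Runner:Ingate = 1 : 14.6/6.9 : 10.8/6.9 = 1:2.12:1.57

Answer: 1:2.12:1.57


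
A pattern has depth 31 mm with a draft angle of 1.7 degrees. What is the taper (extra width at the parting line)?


Formula: taper = depth * tan(draft_angle)
tan(1.7 deg) = 0.0296793
taper = 31 mm * 0.0296793 = 0.9201 mm

0.9201 mm


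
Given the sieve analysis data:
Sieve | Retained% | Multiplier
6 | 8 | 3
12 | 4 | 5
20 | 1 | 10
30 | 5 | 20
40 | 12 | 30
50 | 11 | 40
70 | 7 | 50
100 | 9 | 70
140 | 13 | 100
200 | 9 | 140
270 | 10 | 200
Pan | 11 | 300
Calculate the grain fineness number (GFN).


Formula: GFN = sum(pct * multiplier) / sum(pct)
sum(pct * multiplier) = 9794
sum(pct) = 100
GFN = 9794 / 100 = 97.94


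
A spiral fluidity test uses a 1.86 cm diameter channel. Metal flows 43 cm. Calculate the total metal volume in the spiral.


Formula: V = pi * (d/2)^2 * L  (cylinder volume)
Radius = 1.86/2 = 0.93 cm
V = pi * 0.93^2 * 43 = 116.8380 cm^3

116.8380 cm^3


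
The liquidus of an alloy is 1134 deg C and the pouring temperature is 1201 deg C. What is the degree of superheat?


Formula: Superheat = T_pour - T_melt
Superheat = 1201 - 1134 = 67 deg C

Final answer: 67 deg C


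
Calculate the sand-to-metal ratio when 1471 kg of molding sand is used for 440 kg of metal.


Formula: Sand-to-Metal Ratio = W_sand / W_metal
Ratio = 1471 kg / 440 kg = 3.3432

Final answer: 3.3432


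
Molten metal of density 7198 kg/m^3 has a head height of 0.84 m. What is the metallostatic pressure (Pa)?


Formula: P = rho * g * h
rho * g = 7198 * 9.81 = 70612.38 N/m^3
P = 70612.38 * 0.84 = 59314.3992 Pa

59314.3992 Pa


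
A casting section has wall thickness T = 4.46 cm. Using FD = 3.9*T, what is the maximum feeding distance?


Formula: FD = 3.9 * T  (riser feeding-distance rule)
FD = 3.9 * 4.46 cm = 17.3940 cm

Final answer: 17.3940 cm


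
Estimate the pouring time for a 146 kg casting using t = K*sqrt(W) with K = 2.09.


Formula: t = K * sqrt(W)
sqrt(W) = sqrt(146) = 12.08305
t = 2.09 * 12.08305 = 25.2536 s

Final answer: 25.2536 s


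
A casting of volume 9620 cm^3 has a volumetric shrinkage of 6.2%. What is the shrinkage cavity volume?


Formula: V_shrink = V_casting * shrinkage_pct / 100
V_shrink = 9620 cm^3 * 6.2 / 100 = 596.4400 cm^3

Answer: 596.4400 cm^3


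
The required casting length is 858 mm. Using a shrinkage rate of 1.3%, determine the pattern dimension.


Formula: L_pattern = L_casting * (1 + shrinkage_rate/100)
Shrinkage factor = 1 + 1.3/100 = 1.013
L_pattern = 858 mm * 1.013 = 869.1540 mm

Answer: 869.1540 mm


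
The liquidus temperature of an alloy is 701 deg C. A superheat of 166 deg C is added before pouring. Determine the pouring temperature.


Formula: T_pour = T_melt + Superheat
T_pour = 701 + 166 = 867 deg C


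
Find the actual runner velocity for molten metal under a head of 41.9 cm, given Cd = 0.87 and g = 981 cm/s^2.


Formula: v = Cd * sqrt(2 * g * h)  (Torricelli with discharge coefficient)
2*g*h = 2 * 981 * 41.9 = 82207.8 cm^2/s^2
sqrt(82207.8) = 286.71903 cm/s
v = 0.87 * 286.71903 = 249.4456 cm/s

Answer: 249.4456 cm/s


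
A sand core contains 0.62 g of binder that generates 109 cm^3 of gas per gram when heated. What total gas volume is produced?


Formula: V_gas = W_binder * gas_evolution_rate
V = 0.62 g * 109 cm^3/g = 67.5800 cm^3

67.5800 cm^3


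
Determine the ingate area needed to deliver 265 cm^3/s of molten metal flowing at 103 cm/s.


Formula: A_ingate = Q / v  (continuity equation)
A = 265 cm^3/s / 103 cm/s = 2.5728 cm^2

Answer: 2.5728 cm^2


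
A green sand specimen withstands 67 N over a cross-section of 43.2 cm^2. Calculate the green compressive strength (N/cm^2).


Formula: Compressive Strength = Force / Area
Strength = 67 N / 43.2 cm^2 = 1.5509 N/cm^2

1.5509 N/cm^2


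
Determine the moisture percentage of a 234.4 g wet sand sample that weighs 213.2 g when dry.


Formula: MC = (W_wet - W_dry) / W_wet * 100
Water mass = 234.4 - 213.2 = 21.2 g
MC = 21.2 / 234.4 * 100 = 9.0444%

Final answer: 9.0444%


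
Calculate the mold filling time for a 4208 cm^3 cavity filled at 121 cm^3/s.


Formula: t_fill = V_mold / Q_flow
t = 4208 cm^3 / 121 cm^3/s = 34.7769 s

Answer: 34.7769 s


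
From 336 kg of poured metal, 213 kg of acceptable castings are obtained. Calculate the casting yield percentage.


Formula: Casting Yield = (W_good / W_total) * 100
Yield = (213 kg / 336 kg) * 100 = 63.3929%

Final answer: 63.3929%


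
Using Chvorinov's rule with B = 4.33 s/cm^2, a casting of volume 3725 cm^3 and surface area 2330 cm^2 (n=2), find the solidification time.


Formula: t_s = B * (V/A)^n  (Chvorinov's rule, n=2)
Modulus M = V/A = 3725/2330 = 1.598712 cm
M^2 = 1.598712^2 = 2.555880 cm^2
t_s = 4.33 * 2.555880 = 11.0670 s

11.0670 s


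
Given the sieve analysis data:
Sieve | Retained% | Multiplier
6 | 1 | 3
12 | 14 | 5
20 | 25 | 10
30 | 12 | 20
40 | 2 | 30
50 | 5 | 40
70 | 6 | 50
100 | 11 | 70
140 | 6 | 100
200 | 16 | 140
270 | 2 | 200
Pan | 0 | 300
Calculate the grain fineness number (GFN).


Formula: GFN = sum(pct * multiplier) / sum(pct)
sum(pct * multiplier) = 5133
sum(pct) = 100
GFN = 5133 / 100 = 51.33

Answer: 51.33


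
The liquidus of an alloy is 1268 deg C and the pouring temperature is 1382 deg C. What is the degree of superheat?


Formula: Superheat = T_pour - T_melt
Superheat = 1382 - 1268 = 114 deg C

Final answer: 114 deg C


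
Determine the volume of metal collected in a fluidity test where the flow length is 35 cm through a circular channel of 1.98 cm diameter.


Formula: V = pi * (d/2)^2 * L  (cylinder volume)
Radius = 1.98/2 = 0.99 cm
V = pi * 0.99^2 * 35 = 107.7676 cm^3

Final answer: 107.7676 cm^3
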